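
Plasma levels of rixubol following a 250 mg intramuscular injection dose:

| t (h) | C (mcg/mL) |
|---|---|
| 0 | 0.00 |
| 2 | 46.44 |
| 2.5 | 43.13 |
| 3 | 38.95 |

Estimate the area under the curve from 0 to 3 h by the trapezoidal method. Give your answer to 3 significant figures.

AUC = 89.4 mcg/mL·h

Trapezoidal AUC_0→3:
  [0→2]: (0.00+46.44)/2 × 2 = 46.44
  [2→2.5]: (46.44+43.13)/2 × 0.5 = 22.3925
  [2.5→3]: (43.13+38.95)/2 × 0.5 = 20.52
  Sum = 89.3525 mcg/mL·h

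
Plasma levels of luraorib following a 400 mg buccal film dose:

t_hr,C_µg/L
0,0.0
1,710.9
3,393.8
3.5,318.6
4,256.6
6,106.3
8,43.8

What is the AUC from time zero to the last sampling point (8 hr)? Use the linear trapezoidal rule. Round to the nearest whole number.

AUC = 2295 µg/L·hr

Trapezoidal AUC_0→8:
  [0→1]: (0.0+710.9)/2 × 1 = 355.45
  [1→3]: (710.9+393.8)/2 × 2 = 1104.7
  [3→3.5]: (393.8+318.6)/2 × 0.5 = 178.1
  [3.5→4]: (318.6+256.6)/2 × 0.5 = 143.8
  [4→6]: (256.6+106.3)/2 × 2 = 362.9
  [6→8]: (106.3+43.8)/2 × 2 = 150.1
  Sum = 2295.05 µg/L·hr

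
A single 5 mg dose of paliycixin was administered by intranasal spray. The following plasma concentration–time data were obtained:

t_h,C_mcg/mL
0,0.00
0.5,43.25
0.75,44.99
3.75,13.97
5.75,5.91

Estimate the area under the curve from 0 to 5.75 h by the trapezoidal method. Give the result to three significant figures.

AUC = 130 mcg/mL·h

Trapezoidal AUC_0→5.75:
  [0→0.5]: (0.00+43.25)/2 × 0.5 = 10.8125
  [0.5→0.75]: (43.25+44.99)/2 × 0.25 = 11.03
  [0.75→3.75]: (44.99+13.97)/2 × 3 = 88.44
  [3.75→5.75]: (13.97+5.91)/2 × 2 = 19.88
  Sum = 130.1625 mcg/mL·h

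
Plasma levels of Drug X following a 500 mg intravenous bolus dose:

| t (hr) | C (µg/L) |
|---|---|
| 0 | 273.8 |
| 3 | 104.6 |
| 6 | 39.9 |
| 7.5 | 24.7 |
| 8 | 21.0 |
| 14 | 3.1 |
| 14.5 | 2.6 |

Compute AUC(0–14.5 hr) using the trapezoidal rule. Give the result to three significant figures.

Trapezoidal AUC_0→14.5:
  [0→3]: (273.8+104.6)/2 × 3 = 567.6
  [3→6]: (104.6+39.9)/2 × 3 = 216.75
  [6→7.5]: (39.9+24.7)/2 × 1.5 = 48.45
  [7.5→8]: (24.7+21.0)/2 × 0.5 = 11.425
  [8→14]: (21.0+3.1)/2 × 6 = 72.3
  [14→14.5]: (3.1+2.6)/2 × 0.5 = 1.425
  Sum = 917.95 µg/L·hr

AUC = 918 µg/L·hr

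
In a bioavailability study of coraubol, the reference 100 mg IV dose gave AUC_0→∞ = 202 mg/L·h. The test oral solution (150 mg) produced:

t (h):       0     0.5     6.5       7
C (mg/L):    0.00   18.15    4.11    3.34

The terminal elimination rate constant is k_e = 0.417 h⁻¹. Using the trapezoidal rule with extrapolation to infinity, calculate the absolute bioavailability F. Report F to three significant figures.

Trapezoidal AUC_0→7 (oral solution):
  [0→0.5]: (0.00+18.15)/2 × 0.5 = 4.5375
  [0.5→6.5]: (18.15+4.11)/2 × 6 = 66.78
  [6.5→7]: (4.11+3.34)/2 × 0.5 = 1.8625
  Sum = 73.18 mg/L·h
Tail: C_last/k_e = 3.34/0.417 = 8.010
AUC_0→∞ (oral solution) = 73.18 + 8.010 = 81.19 mg/L·h
F = (AUC_ev/D_ev)/(AUC_iv/D_iv) = (81.19/150)/(202/100) = 0.541267/2.02 = 0.2680

F = 0.268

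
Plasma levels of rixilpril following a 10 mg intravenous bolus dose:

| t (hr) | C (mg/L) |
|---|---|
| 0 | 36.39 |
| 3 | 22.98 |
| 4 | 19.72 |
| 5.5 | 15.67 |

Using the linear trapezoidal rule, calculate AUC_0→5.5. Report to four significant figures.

AUC = 136.9 mg/L·hr

Trapezoidal AUC_0→5.5:
  [0→3]: (36.39+22.98)/2 × 3 = 89.055
  [3→4]: (22.98+19.72)/2 × 1 = 21.35
  [4→5.5]: (19.72+15.67)/2 × 1.5 = 26.5425
  Sum = 136.9475 mg/L·hr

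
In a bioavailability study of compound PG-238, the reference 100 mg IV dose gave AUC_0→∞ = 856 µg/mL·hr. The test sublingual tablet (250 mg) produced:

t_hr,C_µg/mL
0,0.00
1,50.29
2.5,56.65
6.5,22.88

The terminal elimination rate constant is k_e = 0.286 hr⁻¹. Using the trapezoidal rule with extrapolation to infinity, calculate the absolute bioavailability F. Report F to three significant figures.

Trapezoidal AUC_0→6.5 (sublingual tablet):
  [0→1]: (0.00+50.29)/2 × 1 = 25.145
  [1→2.5]: (50.29+56.65)/2 × 1.5 = 80.205
  [2.5→6.5]: (56.65+22.88)/2 × 4 = 159.06
  Sum = 264.41 µg/mL·hr
Tail: C_last/k_e = 22.88/0.286 = 80.000
AUC_0→∞ (sublingual tablet) = 264.41 + 80.000 = 344.41 µg/mL·hr
F = (AUC_ev/D_ev)/(AUC_iv/D_iv) = (344.41/250)/(856/100) = 1.37764/8.56 = 0.1609

F = 0.161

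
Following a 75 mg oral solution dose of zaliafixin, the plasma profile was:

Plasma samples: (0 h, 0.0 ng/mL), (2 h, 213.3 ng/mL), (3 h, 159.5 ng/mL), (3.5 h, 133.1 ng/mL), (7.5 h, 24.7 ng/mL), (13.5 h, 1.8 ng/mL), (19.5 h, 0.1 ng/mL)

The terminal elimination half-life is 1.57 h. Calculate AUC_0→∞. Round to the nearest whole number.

Trapezoidal AUC_0→19.5:
  [0→2]: (0.0+213.3)/2 × 2 = 213.3
  [2→3]: (213.3+159.5)/2 × 1 = 186.4
  [3→3.5]: (159.5+133.1)/2 × 0.5 = 73.15
  [3.5→7.5]: (133.1+24.7)/2 × 4 = 315.6
  [7.5→13.5]: (24.7+1.8)/2 × 6 = 79.5
  [13.5→19.5]: (1.8+0.1)/2 × 6 = 5.7
  Sum = 873.65 ng/mL·h
k_e = ln2 / t½ = 0.693147 / 1.57 = 0.4415 h^-1
Extrapolated tail: C_last / k_e = 0.1 / 0.4415 = 0.227
AUC_0→∞ = 873.65 + 0.227 = 873.877 ng/mL·h

AUC = 874 ng/mL·h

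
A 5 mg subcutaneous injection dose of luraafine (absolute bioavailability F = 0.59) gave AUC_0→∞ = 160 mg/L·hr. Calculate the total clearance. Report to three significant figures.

CL = 0.0184 L/hr

CL = F × Dose / AUC_0→∞
   = 0.59 × 5 / 160 = 0.0184375 L/hr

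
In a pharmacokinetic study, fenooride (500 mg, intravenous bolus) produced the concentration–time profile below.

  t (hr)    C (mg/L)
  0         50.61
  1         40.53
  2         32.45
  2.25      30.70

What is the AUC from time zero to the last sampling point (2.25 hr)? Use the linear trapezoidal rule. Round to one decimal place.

Trapezoidal AUC_0→2.25:
  [0→1]: (50.61+40.53)/2 × 1 = 45.57
  [1→2]: (40.53+32.45)/2 × 1 = 36.49
  [2→2.25]: (32.45+30.70)/2 × 0.25 = 7.89375
  Sum = 89.95375 mg/L·hr

AUC = 90.0 mg/L·hr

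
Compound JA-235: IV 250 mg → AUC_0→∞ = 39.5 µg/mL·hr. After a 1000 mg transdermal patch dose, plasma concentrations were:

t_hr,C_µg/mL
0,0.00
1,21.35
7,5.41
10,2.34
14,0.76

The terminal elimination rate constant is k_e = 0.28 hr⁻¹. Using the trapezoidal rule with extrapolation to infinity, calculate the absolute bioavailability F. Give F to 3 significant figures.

F = 0.706

Trapezoidal AUC_0→14 (transdermal patch):
  [0→1]: (0.00+21.35)/2 × 1 = 10.675
  [1→7]: (21.35+5.41)/2 × 6 = 80.28
  [7→10]: (5.41+2.34)/2 × 3 = 11.625
  [10→14]: (2.34+0.76)/2 × 4 = 6.2
  Sum = 108.78 µg/mL·hr
Tail: C_last/k_e = 0.76/0.28 = 2.714
AUC_0→∞ (transdermal patch) = 108.78 + 2.714 = 111.494 µg/mL·hr
F = (AUC_ev/D_ev)/(AUC_iv/D_iv) = (111.494/1000)/(39.5/250) = 0.111494/0.158 = 0.7057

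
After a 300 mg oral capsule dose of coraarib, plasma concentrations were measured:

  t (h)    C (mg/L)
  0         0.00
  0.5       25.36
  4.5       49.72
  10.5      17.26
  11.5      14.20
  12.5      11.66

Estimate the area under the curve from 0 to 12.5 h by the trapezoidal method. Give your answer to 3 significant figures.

Trapezoidal AUC_0→12.5:
  [0→0.5]: (0.00+25.36)/2 × 0.5 = 6.34
  [0.5→4.5]: (25.36+49.72)/2 × 4 = 150.16
  [4.5→10.5]: (49.72+17.26)/2 × 6 = 200.94
  [10.5→11.5]: (17.26+14.20)/2 × 1 = 15.73
  [11.5→12.5]: (14.20+11.66)/2 × 1 = 12.93
  Sum = 386.1 mg/L·h

AUC = 386 mg/L·h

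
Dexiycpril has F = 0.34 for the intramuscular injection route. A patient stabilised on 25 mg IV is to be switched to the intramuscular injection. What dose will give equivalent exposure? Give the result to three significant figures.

For equal systemic exposure: F × D_ev = D_iv
D_ev = D_iv / F = 25 / 0.34 = 73.5294 mg

D_intramuscular = 73.5 mg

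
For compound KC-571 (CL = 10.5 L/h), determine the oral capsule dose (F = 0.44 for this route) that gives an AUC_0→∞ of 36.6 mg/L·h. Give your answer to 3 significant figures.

Dose = CL × AUC_0→∞ / F
     = 10.5 × 36.6 / 0.44 = 873.409 mg

Dose = 873 mg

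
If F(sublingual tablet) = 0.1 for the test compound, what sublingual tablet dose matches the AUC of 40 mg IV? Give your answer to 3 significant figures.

For equal systemic exposure: F × D_ev = D_iv
D_ev = D_iv / F = 40 / 0.1 = 400 mg

D_sublingual = 400 mg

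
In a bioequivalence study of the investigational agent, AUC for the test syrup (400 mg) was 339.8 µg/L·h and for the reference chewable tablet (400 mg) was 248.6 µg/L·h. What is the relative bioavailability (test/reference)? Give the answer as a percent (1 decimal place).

F_rel = 136.7%

F_rel = (AUC_test/D_test) / (AUC_ref/D_ref)
      = (339.8/400) / (248.6/400)
      = 0.8495 / 0.6215 = 1.3669 = 136.69%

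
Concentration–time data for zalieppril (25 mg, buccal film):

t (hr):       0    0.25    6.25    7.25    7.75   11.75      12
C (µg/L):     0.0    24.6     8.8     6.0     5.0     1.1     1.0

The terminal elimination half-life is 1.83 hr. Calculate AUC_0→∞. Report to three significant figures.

AUC = 129 µg/L·hr

Trapezoidal AUC_0→12:
  [0→0.25]: (0.0+24.6)/2 × 0.25 = 3.075
  [0.25→6.25]: (24.6+8.8)/2 × 6 = 100.2
  [6.25→7.25]: (8.8+6.0)/2 × 1 = 7.4
  [7.25→7.75]: (6.0+5.0)/2 × 0.5 = 2.75
  [7.75→11.75]: (5.0+1.1)/2 × 4 = 12.2
  [11.75→12]: (1.1+1.0)/2 × 0.25 = 0.2625
  Sum = 125.8875 µg/L·hr
k_e = ln2 / t½ = 0.693147 / 1.83 = 0.3788 hr^-1
Extrapolated tail: C_last / k_e = 1.0 / 0.3788 = 2.640
AUC_0→∞ = 125.8875 + 2.640 = 128.5275 µg/L·hr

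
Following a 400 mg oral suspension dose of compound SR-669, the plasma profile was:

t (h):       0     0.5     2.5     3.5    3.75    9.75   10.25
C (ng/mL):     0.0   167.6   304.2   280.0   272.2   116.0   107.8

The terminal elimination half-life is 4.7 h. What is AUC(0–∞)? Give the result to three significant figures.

AUC = 2830 ng/mL·h

Trapezoidal AUC_0→10.25:
  [0→0.5]: (0.0+167.6)/2 × 0.5 = 41.9
  [0.5→2.5]: (167.6+304.2)/2 × 2 = 471.8
  [2.5→3.5]: (304.2+280.0)/2 × 1 = 292.1
  [3.5→3.75]: (280.0+272.2)/2 × 0.25 = 69.025
  [3.75→9.75]: (272.2+116.0)/2 × 6 = 1164.6
  [9.75→10.25]: (116.0+107.8)/2 × 0.5 = 55.95
  Sum = 2095.375 ng/mL·h
k_e = ln2 / t½ = 0.693147 / 4.7 = 0.1475 h^-1
Extrapolated tail: C_last / k_e = 107.8 / 0.1475 = 730.847
AUC_0→∞ = 2095.375 + 730.847 = 2826.222 ng/mL·h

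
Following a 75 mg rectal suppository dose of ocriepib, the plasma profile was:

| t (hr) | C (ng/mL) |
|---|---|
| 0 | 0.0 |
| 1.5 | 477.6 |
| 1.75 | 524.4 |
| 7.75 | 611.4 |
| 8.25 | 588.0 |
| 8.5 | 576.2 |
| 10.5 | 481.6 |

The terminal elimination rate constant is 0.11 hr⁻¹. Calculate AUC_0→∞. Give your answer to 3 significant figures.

Trapezoidal AUC_0→10.5:
  [0→1.5]: (0.0+477.6)/2 × 1.5 = 358.2
  [1.5→1.75]: (477.6+524.4)/2 × 0.25 = 125.25
  [1.75→7.75]: (524.4+611.4)/2 × 6 = 3407.4
  [7.75→8.25]: (611.4+588.0)/2 × 0.5 = 299.85
  [8.25→8.5]: (588.0+576.2)/2 × 0.25 = 145.525
  [8.5→10.5]: (576.2+481.6)/2 × 2 = 1057.8
  Sum = 5394.025 ng/mL·hr
Extrapolated tail: C_last / k_e = 481.6 / 0.11 = 4378.182
AUC_0→∞ = 5394.025 + 4378.182 = 9772.207 ng/mL·hr

AUC = 9770 ng/mL·hr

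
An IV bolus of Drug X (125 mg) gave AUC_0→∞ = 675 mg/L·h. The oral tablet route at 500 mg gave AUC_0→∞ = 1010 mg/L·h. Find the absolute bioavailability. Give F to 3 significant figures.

F = (AUC_ev / D_ev) / (AUC_iv / D_iv)
  = (1010/500) / (675/125)
  = 2.02 / 5.4 = 0.3741

F = 0.374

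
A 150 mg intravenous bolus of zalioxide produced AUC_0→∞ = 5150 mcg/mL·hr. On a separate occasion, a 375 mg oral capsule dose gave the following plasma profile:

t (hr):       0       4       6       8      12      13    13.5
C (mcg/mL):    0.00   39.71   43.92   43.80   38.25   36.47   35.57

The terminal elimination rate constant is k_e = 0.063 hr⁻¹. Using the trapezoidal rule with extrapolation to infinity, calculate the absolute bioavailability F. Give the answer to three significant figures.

F = 0.0804

Trapezoidal AUC_0→13.5 (oral capsule):
  [0→4]: (0.00+39.71)/2 × 4 = 79.42
  [4→6]: (39.71+43.92)/2 × 2 = 83.63
  [6→8]: (43.92+43.80)/2 × 2 = 87.72
  [8→12]: (43.80+38.25)/2 × 4 = 164.1
  [12→13]: (38.25+36.47)/2 × 1 = 37.36
  [13→13.5]: (36.47+35.57)/2 × 0.5 = 18.01
  Sum = 470.24 mcg/mL·hr
Tail: C_last/k_e = 35.57/0.063 = 564.603
AUC_0→∞ (oral capsule) = 470.24 + 564.603 = 1034.843 mcg/mL·hr
F = (AUC_ev/D_ev)/(AUC_iv/D_iv) = (1034.843/375)/(5150/150) = 2.75958/34.3333 = 0.0804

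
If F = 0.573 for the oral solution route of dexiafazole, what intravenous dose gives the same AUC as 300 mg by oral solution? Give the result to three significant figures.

D_iv = 172 mg

Systemic exposure from an extravascular dose = F × D_ev, so the equivalent IV dose is F × D_ev.
D_iv = F × D_ev = 0.573 × 300 = 171.9 mg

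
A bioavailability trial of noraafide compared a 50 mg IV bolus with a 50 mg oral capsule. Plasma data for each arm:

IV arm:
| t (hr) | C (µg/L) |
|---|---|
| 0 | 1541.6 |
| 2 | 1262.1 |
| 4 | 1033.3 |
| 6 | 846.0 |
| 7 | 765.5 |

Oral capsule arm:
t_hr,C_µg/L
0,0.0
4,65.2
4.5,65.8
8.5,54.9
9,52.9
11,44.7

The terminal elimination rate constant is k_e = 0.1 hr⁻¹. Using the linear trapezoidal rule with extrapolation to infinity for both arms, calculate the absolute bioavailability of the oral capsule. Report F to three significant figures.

Trapezoidal AUC_0→7 (IV):
  [0→2]: (1541.6+1262.1)/2 × 2 = 2803.7
  [2→4]: (1262.1+1033.3)/2 × 2 = 2295.4
  [4→6]: (1033.3+846.0)/2 × 2 = 1879.3
  [6→7]: (846.0+765.5)/2 × 1 = 805.75
  Sum = 7784.15 µg/L·hr
IV tail: 765.5/0.1 = 7655.000; AUC_iv,0→∞ = 7784.15 + 7655.000 = 15439.15 µg/L·hr
Trapezoidal AUC_0→11 (oral capsule):
  [0→4]: (0.0+65.2)/2 × 4 = 130.4
  [4→4.5]: (65.2+65.8)/2 × 0.5 = 32.75
  [4.5→8.5]: (65.8+54.9)/2 × 4 = 241.4
  [8.5→9]: (54.9+52.9)/2 × 0.5 = 26.95
  [9→11]: (52.9+44.7)/2 × 2 = 97.6
  Sum = 529.1 µg/L·hr
oral capsule tail: 44.7/0.1 = 447.000; AUC_ev,0→∞ = 529.1 + 447.000 = 976.1 µg/L·hr
F = (AUC_ev/D_ev)/(AUC_iv/D_iv) = (976.1/50)/(15439.15/50) = 19.522/308.783 = 0.0632

F = 0.0632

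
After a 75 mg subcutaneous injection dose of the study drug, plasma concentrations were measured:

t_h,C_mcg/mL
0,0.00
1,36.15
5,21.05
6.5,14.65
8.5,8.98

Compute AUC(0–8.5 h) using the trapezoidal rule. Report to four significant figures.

AUC = 182.9 mcg/mL·h

Trapezoidal AUC_0→8.5:
  [0→1]: (0.00+36.15)/2 × 1 = 18.075
  [1→5]: (36.15+21.05)/2 × 4 = 114.4
  [5→6.5]: (21.05+14.65)/2 × 1.5 = 26.775
  [6.5→8.5]: (14.65+8.98)/2 × 2 = 23.63
  Sum = 182.88 mcg/mL·h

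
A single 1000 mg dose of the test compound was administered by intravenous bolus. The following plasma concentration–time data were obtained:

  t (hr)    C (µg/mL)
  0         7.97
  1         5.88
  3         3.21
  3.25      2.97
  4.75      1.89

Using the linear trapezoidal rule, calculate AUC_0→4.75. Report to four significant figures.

Trapezoidal AUC_0→4.75:
  [0→1]: (7.97+5.88)/2 × 1 = 6.925
  [1→3]: (5.88+3.21)/2 × 2 = 9.09
  [3→3.25]: (3.21+2.97)/2 × 0.25 = 0.7725
  [3.25→4.75]: (2.97+1.89)/2 × 1.5 = 3.645
  Sum = 20.4325 µg/mL·hr

AUC = 20.43 µg/mL·hr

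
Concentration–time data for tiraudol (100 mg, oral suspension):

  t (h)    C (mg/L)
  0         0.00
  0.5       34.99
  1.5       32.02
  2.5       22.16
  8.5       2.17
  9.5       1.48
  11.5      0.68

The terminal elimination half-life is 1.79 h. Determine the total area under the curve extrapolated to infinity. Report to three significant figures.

AUC = 148 mg/L·h

Trapezoidal AUC_0→11.5:
  [0→0.5]: (0.00+34.99)/2 × 0.5 = 8.7475
  [0.5→1.5]: (34.99+32.02)/2 × 1 = 33.505
  [1.5→2.5]: (32.02+22.16)/2 × 1 = 27.09
  [2.5→8.5]: (22.16+2.17)/2 × 6 = 72.99
  [8.5→9.5]: (2.17+1.48)/2 × 1 = 1.825
  [9.5→11.5]: (1.48+0.68)/2 × 2 = 2.16
  Sum = 146.3175 mg/L·h
k_e = ln2 / t½ = 0.693147 / 1.79 = 0.3872 h^-1
Extrapolated tail: C_last / k_e = 0.68 / 0.3872 = 1.756
AUC_0→∞ = 146.3175 + 1.756 = 148.0735 mg/L·h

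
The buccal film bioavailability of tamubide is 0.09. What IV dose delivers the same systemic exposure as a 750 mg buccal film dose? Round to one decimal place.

Systemic exposure from an extravascular dose = F × D_ev, so the equivalent IV dose is F × D_ev.
D_iv = F × D_ev = 0.09 × 750 = 67.5 mg

D_iv = 67.5 mg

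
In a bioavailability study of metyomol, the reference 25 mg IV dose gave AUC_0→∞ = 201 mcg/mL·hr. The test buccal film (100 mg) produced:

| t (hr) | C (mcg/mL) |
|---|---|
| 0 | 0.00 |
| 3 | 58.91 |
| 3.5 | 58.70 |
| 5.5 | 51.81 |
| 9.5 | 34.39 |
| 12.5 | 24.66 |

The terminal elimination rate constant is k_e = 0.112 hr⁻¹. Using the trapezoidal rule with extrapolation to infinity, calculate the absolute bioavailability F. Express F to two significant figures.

F = 0.88

Trapezoidal AUC_0→12.5 (buccal film):
  [0→3]: (0.00+58.91)/2 × 3 = 88.365
  [3→3.5]: (58.91+58.70)/2 × 0.5 = 29.4025
  [3.5→5.5]: (58.70+51.81)/2 × 2 = 110.51
  [5.5→9.5]: (51.81+34.39)/2 × 4 = 172.4
  [9.5→12.5]: (34.39+24.66)/2 × 3 = 88.575
  Sum = 489.2525 mcg/mL·hr
Tail: C_last/k_e = 24.66/0.112 = 220.179
AUC_0→∞ (buccal film) = 489.2525 + 220.179 = 709.4315 mcg/mL·hr
F = (AUC_ev/D_ev)/(AUC_iv/D_iv) = (709.4315/100)/(201/25) = 7.094315/8.04 = 0.8824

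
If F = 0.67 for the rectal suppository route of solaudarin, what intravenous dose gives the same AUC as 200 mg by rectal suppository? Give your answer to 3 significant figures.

D_iv = 134 mg

Systemic exposure from an extravascular dose = F × D_ev, so the equivalent IV dose is F × D_ev.
D_iv = F × D_ev = 0.67 × 200 = 134 mg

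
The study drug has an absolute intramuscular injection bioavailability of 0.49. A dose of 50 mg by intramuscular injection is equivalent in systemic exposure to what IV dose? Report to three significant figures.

Systemic exposure from an extravascular dose = F × D_ev, so the equivalent IV dose is F × D_ev.
D_iv = F × D_ev = 0.49 × 50 = 24.5 mg

D_iv = 24.5 mg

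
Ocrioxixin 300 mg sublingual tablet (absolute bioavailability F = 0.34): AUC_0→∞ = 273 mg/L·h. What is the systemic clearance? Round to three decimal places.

CL = 0.374 L/h

CL = F × Dose / AUC_0→∞
   = 0.34 × 300 / 273 = 0.373626 L/h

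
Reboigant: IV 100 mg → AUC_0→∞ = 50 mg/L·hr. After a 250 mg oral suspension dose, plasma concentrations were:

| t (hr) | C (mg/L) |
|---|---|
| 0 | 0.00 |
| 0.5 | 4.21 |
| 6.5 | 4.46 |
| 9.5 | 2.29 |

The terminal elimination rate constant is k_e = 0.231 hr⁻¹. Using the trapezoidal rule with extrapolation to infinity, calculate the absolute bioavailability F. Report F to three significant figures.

F = 0.377

Trapezoidal AUC_0→9.5 (oral suspension):
  [0→0.5]: (0.00+4.21)/2 × 0.5 = 1.0525
  [0.5→6.5]: (4.21+4.46)/2 × 6 = 26.01
  [6.5→9.5]: (4.46+2.29)/2 × 3 = 10.125
  Sum = 37.1875 mg/L·hr
Tail: C_last/k_e = 2.29/0.231 = 9.913
AUC_0→∞ (oral suspension) = 37.1875 + 9.913 = 47.1005 mg/L·hr
F = (AUC_ev/D_ev)/(AUC_iv/D_iv) = (47.1005/250)/(50/100) = 0.188402/0.5 = 0.3768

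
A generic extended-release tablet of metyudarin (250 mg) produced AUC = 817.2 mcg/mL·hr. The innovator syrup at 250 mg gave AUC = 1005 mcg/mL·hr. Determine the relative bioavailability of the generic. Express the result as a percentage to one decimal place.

F_rel = 81.3%

F_rel = (AUC_test/D_test) / (AUC_ref/D_ref)
      = (817.2/250) / (1005/250)
      = 3.2688 / 4.02 = 0.8131 = 81.31%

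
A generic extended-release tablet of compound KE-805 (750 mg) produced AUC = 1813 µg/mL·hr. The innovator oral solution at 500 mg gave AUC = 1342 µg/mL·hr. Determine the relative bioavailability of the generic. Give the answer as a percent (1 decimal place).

F_rel = 90.1%

F_rel = (AUC_test/D_test) / (AUC_ref/D_ref)
      = (1813/750) / (1342/500)
      = 2.41733 / 2.684 = 0.9006 = 90.06%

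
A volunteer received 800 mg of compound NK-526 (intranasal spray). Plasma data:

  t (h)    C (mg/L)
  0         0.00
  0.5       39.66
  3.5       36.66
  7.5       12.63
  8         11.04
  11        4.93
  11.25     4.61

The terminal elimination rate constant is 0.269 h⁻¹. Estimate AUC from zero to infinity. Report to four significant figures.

Trapezoidal AUC_0→11.25:
  [0→0.5]: (0.00+39.66)/2 × 0.5 = 9.915
  [0.5→3.5]: (39.66+36.66)/2 × 3 = 114.48
  [3.5→7.5]: (36.66+12.63)/2 × 4 = 98.58
  [7.5→8]: (12.63+11.04)/2 × 0.5 = 5.9175
  [8→11]: (11.04+4.93)/2 × 3 = 23.955
  [11→11.25]: (4.93+4.61)/2 × 0.25 = 1.1925
  Sum = 254.04 mg/L·h
Extrapolated tail: C_last / k_e = 4.61 / 0.269 = 17.138
AUC_0→∞ = 254.04 + 17.138 = 271.178 mg/L·h

AUC = 271.2 mg/L·h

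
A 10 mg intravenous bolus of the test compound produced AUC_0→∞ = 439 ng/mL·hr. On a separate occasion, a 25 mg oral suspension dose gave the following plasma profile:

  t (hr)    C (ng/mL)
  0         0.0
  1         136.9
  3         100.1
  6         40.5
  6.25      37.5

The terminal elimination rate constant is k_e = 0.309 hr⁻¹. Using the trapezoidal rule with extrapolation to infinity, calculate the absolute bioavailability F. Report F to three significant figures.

F = 0.590

Trapezoidal AUC_0→6.25 (oral suspension):
  [0→1]: (0.0+136.9)/2 × 1 = 68.45
  [1→3]: (136.9+100.1)/2 × 2 = 237.0
  [3→6]: (100.1+40.5)/2 × 3 = 210.9
  [6→6.25]: (40.5+37.5)/2 × 0.25 = 9.75
  Sum = 526.1 ng/mL·hr
Tail: C_last/k_e = 37.5/0.309 = 121.359
AUC_0→∞ (oral suspension) = 526.1 + 121.359 = 647.459 ng/mL·hr
F = (AUC_ev/D_ev)/(AUC_iv/D_iv) = (647.459/25)/(439/10) = 25.89836/43.9 = 0.5899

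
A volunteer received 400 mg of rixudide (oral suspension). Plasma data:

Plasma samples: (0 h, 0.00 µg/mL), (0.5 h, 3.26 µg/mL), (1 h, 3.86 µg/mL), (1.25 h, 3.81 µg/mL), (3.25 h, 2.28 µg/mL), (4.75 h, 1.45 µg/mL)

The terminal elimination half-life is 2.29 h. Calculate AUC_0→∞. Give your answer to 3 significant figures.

Trapezoidal AUC_0→4.75:
  [0→0.5]: (0.00+3.26)/2 × 0.5 = 0.815
  [0.5→1]: (3.26+3.86)/2 × 0.5 = 1.78
  [1→1.25]: (3.86+3.81)/2 × 0.25 = 0.95875
  [1.25→3.25]: (3.81+2.28)/2 × 2 = 6.09
  [3.25→4.75]: (2.28+1.45)/2 × 1.5 = 2.7975
  Sum = 12.44125 µg/mL·h
k_e = ln2 / t½ = 0.693147 / 2.29 = 0.3027 h^-1
Extrapolated tail: C_last / k_e = 1.45 / 0.3027 = 4.790
AUC_0→∞ = 12.44125 + 4.790 = 17.23125 µg/mL·h

AUC = 17.2 µg/mL·h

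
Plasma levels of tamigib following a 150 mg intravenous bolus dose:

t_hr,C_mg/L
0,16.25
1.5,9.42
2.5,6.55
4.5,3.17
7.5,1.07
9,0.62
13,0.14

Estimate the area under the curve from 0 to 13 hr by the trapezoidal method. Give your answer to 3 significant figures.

Trapezoidal AUC_0→13:
  [0→1.5]: (16.25+9.42)/2 × 1.5 = 19.2525
  [1.5→2.5]: (9.42+6.55)/2 × 1 = 7.985
  [2.5→4.5]: (6.55+3.17)/2 × 2 = 9.72
  [4.5→7.5]: (3.17+1.07)/2 × 3 = 6.36
  [7.5→9]: (1.07+0.62)/2 × 1.5 = 1.2675
  [9→13]: (0.62+0.14)/2 × 4 = 1.52
  Sum = 46.105 mg/L·hr

AUC = 46.1 mg/L·hr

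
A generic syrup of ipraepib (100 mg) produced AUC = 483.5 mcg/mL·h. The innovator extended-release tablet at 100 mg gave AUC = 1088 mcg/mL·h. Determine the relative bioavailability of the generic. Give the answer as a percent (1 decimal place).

F_rel = 44.4%

F_rel = (AUC_test/D_test) / (AUC_ref/D_ref)
      = (483.5/100) / (1088/100)
      = 4.835 / 10.88 = 0.4444 = 44.44%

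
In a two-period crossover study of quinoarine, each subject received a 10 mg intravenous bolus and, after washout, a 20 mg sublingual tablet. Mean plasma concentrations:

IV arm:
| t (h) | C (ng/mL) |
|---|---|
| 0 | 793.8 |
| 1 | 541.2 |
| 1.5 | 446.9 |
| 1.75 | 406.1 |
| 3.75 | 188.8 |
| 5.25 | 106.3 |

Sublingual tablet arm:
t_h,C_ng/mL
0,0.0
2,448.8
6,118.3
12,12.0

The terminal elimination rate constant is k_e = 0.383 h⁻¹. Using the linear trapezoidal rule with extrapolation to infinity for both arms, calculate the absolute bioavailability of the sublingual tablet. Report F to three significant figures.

Trapezoidal AUC_0→5.25 (IV):
  [0→1]: (793.8+541.2)/2 × 1 = 667.5
  [1→1.5]: (541.2+446.9)/2 × 0.5 = 247.025
  [1.5→1.75]: (446.9+406.1)/2 × 0.25 = 106.625
  [1.75→3.75]: (406.1+188.8)/2 × 2 = 594.9
  [3.75→5.25]: (188.8+106.3)/2 × 1.5 = 221.325
  Sum = 1837.375 ng/mL·h
IV tail: 106.3/0.383 = 277.546; AUC_iv,0→∞ = 1837.375 + 277.546 = 2114.921 ng/mL·h
Trapezoidal AUC_0→12 (sublingual tablet):
  [0→2]: (0.0+448.8)/2 × 2 = 448.8
  [2→6]: (448.8+118.3)/2 × 4 = 1134.2
  [6→12]: (118.3+12.0)/2 × 6 = 390.9
  Sum = 1973.9 ng/mL·h
sublingual tablet tail: 12.0/0.383 = 31.332; AUC_ev,0→∞ = 1973.9 + 31.332 = 2005.232 ng/mL·h
F = (AUC_ev/D_ev)/(AUC_iv/D_iv) = (2005.232/20)/(2114.921/10) = 100.2616/211.4921 = 0.4741

F = 0.474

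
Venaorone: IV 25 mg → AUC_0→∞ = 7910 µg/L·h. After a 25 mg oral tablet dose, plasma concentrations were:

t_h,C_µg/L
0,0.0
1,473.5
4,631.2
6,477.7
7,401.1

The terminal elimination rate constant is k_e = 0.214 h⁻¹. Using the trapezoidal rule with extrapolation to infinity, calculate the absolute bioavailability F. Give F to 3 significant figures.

Trapezoidal AUC_0→7 (oral tablet):
  [0→1]: (0.0+473.5)/2 × 1 = 236.75
  [1→4]: (473.5+631.2)/2 × 3 = 1657.05
  [4→6]: (631.2+477.7)/2 × 2 = 1108.9
  [6→7]: (477.7+401.1)/2 × 1 = 439.4
  Sum = 3442.1 µg/L·h
Tail: C_last/k_e = 401.1/0.214 = 1874.299
AUC_0→∞ (oral tablet) = 3442.1 + 1874.299 = 5316.399 µg/L·h
F = (AUC_ev/D_ev)/(AUC_iv/D_iv) = (5316.399/25)/(7910/25) = 212.65596/316.4 = 0.6721

F = 0.672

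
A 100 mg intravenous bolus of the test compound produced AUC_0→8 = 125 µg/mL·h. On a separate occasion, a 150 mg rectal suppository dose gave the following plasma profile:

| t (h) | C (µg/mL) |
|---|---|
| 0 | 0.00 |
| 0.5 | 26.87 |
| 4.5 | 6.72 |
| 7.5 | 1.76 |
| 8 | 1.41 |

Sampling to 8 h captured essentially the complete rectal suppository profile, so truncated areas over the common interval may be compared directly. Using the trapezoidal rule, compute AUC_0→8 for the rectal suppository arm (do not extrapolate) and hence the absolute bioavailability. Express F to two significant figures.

Trapezoidal AUC_0→8 (rectal suppository):
  [0→0.5]: (0.00+26.87)/2 × 0.5 = 6.7175
  [0.5→4.5]: (26.87+6.72)/2 × 4 = 67.18
  [4.5→7.5]: (6.72+1.76)/2 × 3 = 12.72
  [7.5→8]: (1.76+1.41)/2 × 0.5 = 0.7925
  Sum = 87.41 µg/mL·h
F = (AUC_ev/D_ev)/(AUC_iv/D_iv) = (87.41/150)/(125/100) = 0.582733/1.25 = 0.4662

F = 0.47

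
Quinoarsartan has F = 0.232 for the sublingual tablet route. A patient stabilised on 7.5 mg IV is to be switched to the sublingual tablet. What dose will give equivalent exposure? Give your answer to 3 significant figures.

D_sublingual = 32.3 mg

For equal systemic exposure: F × D_ev = D_iv
D_ev = D_iv / F = 7.5 / 0.232 = 32.3276 mg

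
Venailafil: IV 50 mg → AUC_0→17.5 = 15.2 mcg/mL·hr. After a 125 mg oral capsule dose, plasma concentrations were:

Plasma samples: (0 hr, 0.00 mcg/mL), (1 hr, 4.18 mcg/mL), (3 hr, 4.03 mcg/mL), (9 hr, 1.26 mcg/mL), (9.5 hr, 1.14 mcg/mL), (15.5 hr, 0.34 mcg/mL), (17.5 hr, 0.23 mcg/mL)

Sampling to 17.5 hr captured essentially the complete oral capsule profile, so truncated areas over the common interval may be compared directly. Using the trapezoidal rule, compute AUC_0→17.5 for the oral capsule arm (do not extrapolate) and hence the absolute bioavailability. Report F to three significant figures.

F = 0.836

Trapezoidal AUC_0→17.5 (oral capsule):
  [0→1]: (0.00+4.18)/2 × 1 = 2.09
  [1→3]: (4.18+4.03)/2 × 2 = 8.21
  [3→9]: (4.03+1.26)/2 × 6 = 15.87
  [9→9.5]: (1.26+1.14)/2 × 0.5 = 0.6
  [9.5→15.5]: (1.14+0.34)/2 × 6 = 4.44
  [15.5→17.5]: (0.34+0.23)/2 × 2 = 0.57
  Sum = 31.78 mcg/mL·hr
F = (AUC_ev/D_ev)/(AUC_iv/D_iv) = (31.78/125)/(15.2/50) = 0.25424/0.304 = 0.8363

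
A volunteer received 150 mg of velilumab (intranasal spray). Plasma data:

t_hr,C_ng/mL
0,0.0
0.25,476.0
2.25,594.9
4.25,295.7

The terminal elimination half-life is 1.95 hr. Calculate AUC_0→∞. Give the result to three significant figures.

AUC = 2850 ng/mL·hr

Trapezoidal AUC_0→4.25:
  [0→0.25]: (0.0+476.0)/2 × 0.25 = 59.5
  [0.25→2.25]: (476.0+594.9)/2 × 2 = 1070.9
  [2.25→4.25]: (594.9+295.7)/2 × 2 = 890.6
  Sum = 2021.0 ng/mL·hr
k_e = ln2 / t½ = 0.693147 / 1.95 = 0.3555 hr^-1
Extrapolated tail: C_last / k_e = 295.7 / 0.3555 = 831.786
AUC_0→∞ = 2021.0 + 831.786 = 2852.786 ng/mL·hr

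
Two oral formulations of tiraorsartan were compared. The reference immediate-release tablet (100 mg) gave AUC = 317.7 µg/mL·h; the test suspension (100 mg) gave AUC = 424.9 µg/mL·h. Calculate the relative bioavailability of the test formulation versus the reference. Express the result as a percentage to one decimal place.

F_rel = (AUC_test/D_test) / (AUC_ref/D_ref)
      = (424.9/100) / (317.7/100)
      = 4.249 / 3.177 = 1.3374 = 133.74%

F_rel = 133.7%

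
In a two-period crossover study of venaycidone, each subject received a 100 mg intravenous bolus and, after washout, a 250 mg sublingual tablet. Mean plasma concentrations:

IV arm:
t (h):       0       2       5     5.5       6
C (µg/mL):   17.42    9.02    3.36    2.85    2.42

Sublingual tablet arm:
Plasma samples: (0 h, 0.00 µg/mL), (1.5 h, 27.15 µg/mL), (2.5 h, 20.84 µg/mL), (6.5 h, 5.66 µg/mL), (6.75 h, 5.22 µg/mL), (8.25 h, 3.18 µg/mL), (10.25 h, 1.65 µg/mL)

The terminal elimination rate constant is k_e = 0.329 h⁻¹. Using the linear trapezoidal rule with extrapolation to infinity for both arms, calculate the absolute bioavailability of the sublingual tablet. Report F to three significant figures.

F = 0.832

Trapezoidal AUC_0→6 (IV):
  [0→2]: (17.42+9.02)/2 × 2 = 26.44
  [2→5]: (9.02+3.36)/2 × 3 = 18.57
  [5→5.5]: (3.36+2.85)/2 × 0.5 = 1.5525
  [5.5→6]: (2.85+2.42)/2 × 0.5 = 1.3175
  Sum = 47.88 µg/mL·h
IV tail: 2.42/0.329 = 7.356; AUC_iv,0→∞ = 47.88 + 7.356 = 55.236 µg/mL·h
Trapezoidal AUC_0→10.25 (sublingual tablet):
  [0→1.5]: (0.00+27.15)/2 × 1.5 = 20.3625
  [1.5→2.5]: (27.15+20.84)/2 × 1 = 23.995
  [2.5→6.5]: (20.84+5.66)/2 × 4 = 53.0
  [6.5→6.75]: (5.66+5.22)/2 × 0.25 = 1.36
  [6.75→8.25]: (5.22+3.18)/2 × 1.5 = 6.3
  [8.25→10.25]: (3.18+1.65)/2 × 2 = 4.83
  Sum = 109.8475 µg/mL·h
sublingual tablet tail: 1.65/0.329 = 5.015; AUC_ev,0→∞ = 109.8475 + 5.015 = 114.8625 µg/mL·h
F = (AUC_ev/D_ev)/(AUC_iv/D_iv) = (114.8625/250)/(55.236/100) = 0.45945/0.55236 = 0.8318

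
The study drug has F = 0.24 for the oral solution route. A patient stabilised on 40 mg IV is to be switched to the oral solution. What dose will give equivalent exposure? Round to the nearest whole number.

For equal systemic exposure: F × D_ev = D_iv
D_ev = D_iv / F = 40 / 0.24 = 166.667 mg

D_oral = 167 mg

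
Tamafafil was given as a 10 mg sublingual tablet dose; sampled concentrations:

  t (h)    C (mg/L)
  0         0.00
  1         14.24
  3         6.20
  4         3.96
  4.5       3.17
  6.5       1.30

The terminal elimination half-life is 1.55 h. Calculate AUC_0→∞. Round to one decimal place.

Trapezoidal AUC_0→6.5:
  [0→1]: (0.00+14.24)/2 × 1 = 7.12
  [1→3]: (14.24+6.20)/2 × 2 = 20.44
  [3→4]: (6.20+3.96)/2 × 1 = 5.08
  [4→4.5]: (3.96+3.17)/2 × 0.5 = 1.7825
  [4.5→6.5]: (3.17+1.30)/2 × 2 = 4.47
  Sum = 38.8925 mg/L·h
k_e = ln2 / t½ = 0.693147 / 1.55 = 0.4472 h^-1
Extrapolated tail: C_last / k_e = 1.30 / 0.4472 = 2.907
AUC_0→∞ = 38.8925 + 2.907 = 41.7995 mg/L·h

AUC = 41.8 mg/L·h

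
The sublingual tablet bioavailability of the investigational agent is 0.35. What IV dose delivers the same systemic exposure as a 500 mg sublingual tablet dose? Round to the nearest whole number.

D_iv = 175 mg

Systemic exposure from an extravascular dose = F × D_ev, so the equivalent IV dose is F × D_ev.
D_iv = F × D_ev = 0.35 × 500 = 175 mg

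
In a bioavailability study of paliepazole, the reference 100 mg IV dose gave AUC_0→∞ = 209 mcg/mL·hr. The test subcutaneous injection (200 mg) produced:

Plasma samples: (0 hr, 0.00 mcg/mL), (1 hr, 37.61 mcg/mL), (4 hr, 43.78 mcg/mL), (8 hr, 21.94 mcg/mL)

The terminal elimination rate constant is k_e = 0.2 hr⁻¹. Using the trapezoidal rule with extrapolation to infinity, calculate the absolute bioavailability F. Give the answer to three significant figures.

Trapezoidal AUC_0→8 (subcutaneous injection):
  [0→1]: (0.00+37.61)/2 × 1 = 18.805
  [1→4]: (37.61+43.78)/2 × 3 = 122.085
  [4→8]: (43.78+21.94)/2 × 4 = 131.44
  Sum = 272.33 mcg/mL·hr
Tail: C_last/k_e = 21.94/0.2 = 109.700
AUC_0→∞ (subcutaneous injection) = 272.33 + 109.700 = 382.03 mcg/mL·hr
F = (AUC_ev/D_ev)/(AUC_iv/D_iv) = (382.03/200)/(209/100) = 1.91015/2.09 = 0.9139

F = 0.914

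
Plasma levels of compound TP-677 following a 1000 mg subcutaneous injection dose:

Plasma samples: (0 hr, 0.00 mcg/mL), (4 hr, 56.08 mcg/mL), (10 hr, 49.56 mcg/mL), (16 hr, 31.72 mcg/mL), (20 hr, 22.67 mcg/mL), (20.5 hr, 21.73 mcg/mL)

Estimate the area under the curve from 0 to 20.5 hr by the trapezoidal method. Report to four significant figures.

Trapezoidal AUC_0→20.5:
  [0→4]: (0.00+56.08)/2 × 4 = 112.16
  [4→10]: (56.08+49.56)/2 × 6 = 316.92
  [10→16]: (49.56+31.72)/2 × 6 = 243.84
  [16→20]: (31.72+22.67)/2 × 4 = 108.78
  [20→20.5]: (22.67+21.73)/2 × 0.5 = 11.1
  Sum = 792.8 mcg/mL·hr

AUC = 792.8 mcg/mL·hr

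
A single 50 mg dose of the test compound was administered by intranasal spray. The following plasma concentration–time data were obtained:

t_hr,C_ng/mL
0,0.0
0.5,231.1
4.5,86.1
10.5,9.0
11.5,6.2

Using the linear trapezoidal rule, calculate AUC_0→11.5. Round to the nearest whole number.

Trapezoidal AUC_0→11.5:
  [0→0.5]: (0.0+231.1)/2 × 0.5 = 57.775
  [0.5→4.5]: (231.1+86.1)/2 × 4 = 634.4
  [4.5→10.5]: (86.1+9.0)/2 × 6 = 285.3
  [10.5→11.5]: (9.0+6.2)/2 × 1 = 7.6
  Sum = 985.075 ng/mL·hr

AUC = 985 ng/mL·hr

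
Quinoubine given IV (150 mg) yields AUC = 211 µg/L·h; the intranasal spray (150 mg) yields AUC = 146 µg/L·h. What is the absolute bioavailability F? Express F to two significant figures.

F = 0.69

F = (AUC_ev / D_ev) / (AUC_iv / D_iv)
  = (146/150) / (211/150)
  = 0.973333 / 1.40667 = 0.6919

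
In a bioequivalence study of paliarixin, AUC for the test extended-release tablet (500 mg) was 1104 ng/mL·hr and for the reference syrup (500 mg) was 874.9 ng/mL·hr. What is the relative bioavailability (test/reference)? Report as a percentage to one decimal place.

F_rel = 126.2%

F_rel = (AUC_test/D_test) / (AUC_ref/D_ref)
      = (1104/500) / (874.9/500)
      = 2.208 / 1.7498 = 1.2619 = 126.19%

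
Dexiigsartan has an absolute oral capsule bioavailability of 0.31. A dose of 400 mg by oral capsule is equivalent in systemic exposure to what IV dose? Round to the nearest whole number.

D_iv = 124 mg

Systemic exposure from an extravascular dose = F × D_ev, so the equivalent IV dose is F × D_ev.
D_iv = F × D_ev = 0.31 × 400 = 124 mg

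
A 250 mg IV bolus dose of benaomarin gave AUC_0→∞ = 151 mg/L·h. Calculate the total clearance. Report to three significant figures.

CL = 1.66 L/h

CL = Dose_iv / AUC_0→∞
   = 250 / 151 = 1.65563 L/h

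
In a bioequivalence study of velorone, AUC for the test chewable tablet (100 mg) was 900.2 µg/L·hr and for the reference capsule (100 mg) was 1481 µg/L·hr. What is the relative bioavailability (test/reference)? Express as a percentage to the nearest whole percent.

F_rel = 61%

F_rel = (AUC_test/D_test) / (AUC_ref/D_ref)
      = (900.2/100) / (1481/100)
      = 9.002 / 14.81 = 0.6078 = 60.78%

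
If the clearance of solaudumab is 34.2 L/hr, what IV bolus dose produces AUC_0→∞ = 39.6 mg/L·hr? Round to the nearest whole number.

Dose = 1354 mg

Dose_iv = CL × AUC_0→∞
     = 34.2 × 39.6 = 1354.32 mg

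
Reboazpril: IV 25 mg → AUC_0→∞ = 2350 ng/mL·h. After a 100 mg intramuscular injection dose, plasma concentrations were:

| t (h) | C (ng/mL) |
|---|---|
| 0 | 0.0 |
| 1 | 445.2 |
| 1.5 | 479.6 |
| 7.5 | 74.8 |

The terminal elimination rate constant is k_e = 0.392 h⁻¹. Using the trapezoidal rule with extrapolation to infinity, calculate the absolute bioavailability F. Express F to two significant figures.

Trapezoidal AUC_0→7.5 (intramuscular injection):
  [0→1]: (0.0+445.2)/2 × 1 = 222.6
  [1→1.5]: (445.2+479.6)/2 × 0.5 = 231.2
  [1.5→7.5]: (479.6+74.8)/2 × 6 = 1663.2
  Sum = 2117.0 ng/mL·h
Tail: C_last/k_e = 74.8/0.392 = 190.816
AUC_0→∞ (intramuscular injection) = 2117.0 + 190.816 = 2307.816 ng/mL·h
F = (AUC_ev/D_ev)/(AUC_iv/D_iv) = (2307.816/100)/(2350/25) = 23.07816/94 = 0.2455

F = 0.25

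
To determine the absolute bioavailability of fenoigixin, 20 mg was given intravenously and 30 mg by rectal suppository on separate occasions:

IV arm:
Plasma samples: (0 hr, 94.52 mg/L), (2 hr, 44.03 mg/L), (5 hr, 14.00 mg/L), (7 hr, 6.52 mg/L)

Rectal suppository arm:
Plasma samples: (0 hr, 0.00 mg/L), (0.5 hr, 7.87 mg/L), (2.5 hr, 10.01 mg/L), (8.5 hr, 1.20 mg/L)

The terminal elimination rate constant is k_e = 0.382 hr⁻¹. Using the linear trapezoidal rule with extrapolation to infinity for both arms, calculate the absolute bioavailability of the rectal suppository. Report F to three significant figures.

F = 0.143

Trapezoidal AUC_0→7 (IV):
  [0→2]: (94.52+44.03)/2 × 2 = 138.55
  [2→5]: (44.03+14.00)/2 × 3 = 87.045
  [5→7]: (14.00+6.52)/2 × 2 = 20.52
  Sum = 246.115 mg/L·hr
IV tail: 6.52/0.382 = 17.068; AUC_iv,0→∞ = 246.115 + 17.068 = 263.183 mg/L·hr
Trapezoidal AUC_0→8.5 (rectal suppository):
  [0→0.5]: (0.00+7.87)/2 × 0.5 = 1.9675
  [0.5→2.5]: (7.87+10.01)/2 × 2 = 17.88
  [2.5→8.5]: (10.01+1.20)/2 × 6 = 33.63
  Sum = 53.4775 mg/L·hr
rectal suppository tail: 1.20/0.382 = 3.141; AUC_ev,0→∞ = 53.4775 + 3.141 = 56.6185 mg/L·hr
F = (AUC_ev/D_ev)/(AUC_iv/D_iv) = (56.6185/30)/(263.183/20) = 1.88728/13.15915 = 0.1434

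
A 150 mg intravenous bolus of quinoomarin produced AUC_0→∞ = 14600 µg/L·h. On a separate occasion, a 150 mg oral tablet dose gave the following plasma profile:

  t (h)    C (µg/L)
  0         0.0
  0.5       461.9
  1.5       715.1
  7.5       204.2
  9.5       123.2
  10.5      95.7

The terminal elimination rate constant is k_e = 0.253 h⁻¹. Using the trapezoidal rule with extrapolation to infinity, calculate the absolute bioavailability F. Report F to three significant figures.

Trapezoidal AUC_0→10.5 (oral tablet):
  [0→0.5]: (0.0+461.9)/2 × 0.5 = 115.475
  [0.5→1.5]: (461.9+715.1)/2 × 1 = 588.5
  [1.5→7.5]: (715.1+204.2)/2 × 6 = 2757.9
  [7.5→9.5]: (204.2+123.2)/2 × 2 = 327.4
  [9.5→10.5]: (123.2+95.7)/2 × 1 = 109.45
  Sum = 3898.725 µg/L·h
Tail: C_last/k_e = 95.7/0.253 = 378.261
AUC_0→∞ (oral tablet) = 3898.725 + 378.261 = 4276.986 µg/L·h
F = (AUC_ev/D_ev)/(AUC_iv/D_iv) = (4276.986/150)/(14600/150) = 28.51324/97.3333 = 0.2929

F = 0.293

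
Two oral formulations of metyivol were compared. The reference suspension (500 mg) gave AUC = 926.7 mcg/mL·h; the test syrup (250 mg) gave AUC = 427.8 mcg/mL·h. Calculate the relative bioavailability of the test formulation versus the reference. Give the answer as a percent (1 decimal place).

F_rel = 92.3%

F_rel = (AUC_test/D_test) / (AUC_ref/D_ref)
      = (427.8/250) / (926.7/500)
      = 1.7112 / 1.8534 = 0.9233 = 92.33%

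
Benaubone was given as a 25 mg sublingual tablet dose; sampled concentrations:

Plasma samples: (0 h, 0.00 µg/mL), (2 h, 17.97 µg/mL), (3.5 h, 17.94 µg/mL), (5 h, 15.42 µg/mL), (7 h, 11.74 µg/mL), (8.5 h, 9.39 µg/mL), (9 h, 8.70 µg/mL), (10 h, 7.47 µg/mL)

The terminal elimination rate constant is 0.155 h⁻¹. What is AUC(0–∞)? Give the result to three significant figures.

AUC = 174 µg/mL·h

Trapezoidal AUC_0→10:
  [0→2]: (0.00+17.97)/2 × 2 = 17.97
  [2→3.5]: (17.97+17.94)/2 × 1.5 = 26.9325
  [3.5→5]: (17.94+15.42)/2 × 1.5 = 25.02
  [5→7]: (15.42+11.74)/2 × 2 = 27.16
  [7→8.5]: (11.74+9.39)/2 × 1.5 = 15.8475
  [8.5→9]: (9.39+8.70)/2 × 0.5 = 4.5225
  [9→10]: (8.70+7.47)/2 × 1 = 8.085
  Sum = 125.5375 µg/mL·h
Extrapolated tail: C_last / k_e = 7.47 / 0.155 = 48.194
AUC_0→∞ = 125.5375 + 48.194 = 173.7315 µg/mL·h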